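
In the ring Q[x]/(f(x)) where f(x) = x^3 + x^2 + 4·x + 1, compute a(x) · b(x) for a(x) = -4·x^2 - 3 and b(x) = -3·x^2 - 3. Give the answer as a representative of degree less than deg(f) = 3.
First multiply in Q[x] without reducing: a · b = 12·x^4 + 21·x^2 + 9. Now divide by f(x) = x^3 + x^2 + 4·x + 1, eliminating the leading term at each step:
  leading term 12·x^4: subtract (12·x)·f(x) = 12·x^4 + 12·x^3 + 48·x^2 + 12·x, leaving -12·x^3 - 27·x^2 - 12·x + 9
  leading term -12·x^3: subtract (-12)·f(x) = -12·x^3 - 12·x^2 - 48·x - 12, leaving -15·x^2 + 36·x + 21
The degree is now < 3, so this is the remainder. Hence a · b ≡ -15·x^2 + 36·x + 21 in Q[x]/(f).

Final answer: a · b ≡ -15·x^2 + 36·x + 21 (mod f(x))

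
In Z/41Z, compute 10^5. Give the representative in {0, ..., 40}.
Use repeated squaring. Binary(5) = 101. Walk through the bits of the exponent 5 left-to-right: at each bit after the leading one, square the running value, then multiply by 10 if the bit is 1 (always reducing mod 41):
  bit 1 = 1 (leading): start with 10.
  bit 2 = 0: square 10^2 = 100 ≡ 18 (mod 41).
  bit 3 = 1: square 18^2 = 324 ≡ 37; bit is 1, so multiply 37·10 = 370 ≡ 1 (mod 41).
Final value: 10^5 ≡ 1 (mod 41).

Final answer: 1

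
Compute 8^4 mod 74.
Use repeated squaring. Binary(4) = 100. Walk through the bits of the exponent 4 left-to-right: at each bit after the leading one, square the running value, then multiply by 8 if the bit is 1 (always reducing mod 74):
  bit 1 = 1 (leading): start with 8.
  bit 2 = 0: square 8^2 = 64 (mod 74).
  bit 3 = 0: square 64^2 = 4096 ≡ 26 (mod 74).
Final value: 8^4 ≡ 26 (mod 74).

Final answer: 26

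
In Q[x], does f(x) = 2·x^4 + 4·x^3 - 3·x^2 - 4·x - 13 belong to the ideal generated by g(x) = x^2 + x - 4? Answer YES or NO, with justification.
NO

In Q[x] the ideal (g) consists of all multiples of g, so f ∈ (g) iff g | f, i.e. iff the remainder of f on division by g is 0. Divide f by g (g is monic, so eliminate the leading term of the running remainder at each step):
  leading term 2·x^4: subtract (2·x^2)·g(x) = 2·x^4 + 2·x^3 - 8·x^2, leaving 2·x^3 + 5·x^2 - 4·x - 13
  leading term 2·x^3: subtract (2·x)·g(x) = 2·x^3 + 2·x^2 - 8·x, leaving 3·x^2 + 4·x - 13
  leading term 3·x^2: subtract (3)·g(x) = 3·x^2 + 3·x - 12, leaving x - 1
The remainder r(x) = x - 1 ≠ 0 (and deg r < deg g), so g ∤ f, i.e. f ∉ (g).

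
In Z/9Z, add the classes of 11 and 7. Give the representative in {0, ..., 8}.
Reduce the summands first: 11 ≡ 2 (mod 9), so 11 + 7 ≡ 2 + 7 (mod 9). 2 + 7 = 9; 9 = 1·9 + 0, so (11 + 7) mod 9 = 0.

Final answer: 0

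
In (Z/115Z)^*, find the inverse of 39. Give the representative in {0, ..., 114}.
39^(−1) ≡ 59 (mod 115)

Apply the extended Euclidean algorithm to (115, 39), tracking rows (r, s, t) with s·115 + t·39 = r. Each division r_prev = q·r_cur + r_new produces the new row as (previous row) − q·(current row):
  row A: (115, 1, 0)   [1·115 + 0·39 = 115]
  row B: (39, 0, 1)   [0·115 + 1·39 = 39]
  115 = 2·39 + 37   → row C = row A − 2·row B = (37, 1, −2)   [check: 1·115 − 2·39 = 37]
  39 = 1·37 + 2   → row D = row B − 1·row C = (2, −1, 3)   [check: −1·115 + 3·39 = 2]
  37 = 18·2 + 1   → row E = row C − 18·row D = (1, 19, −56)   [check: 19·115 − 56·39 = 1]
  2 = 2·1 + 0   → remainder 0, stop. gcd = 1 (last nonzero row E).
The gcd is 1, so 39 is invertible mod 115. The last nonzero row gives 19·115 − 56·39 = 1, so t = −56. So 39^(−1) ≡ −56 ≡ 59 (mod 115). Verify: 39 · 59 = 2301 ≡ 1 (mod 115). ✓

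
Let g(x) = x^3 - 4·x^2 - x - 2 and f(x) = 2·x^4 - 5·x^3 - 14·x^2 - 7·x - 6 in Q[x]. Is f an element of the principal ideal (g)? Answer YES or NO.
YES

In Q[x] the ideal (g) consists of all multiples of g, so f ∈ (g) iff g | f, i.e. iff the remainder of f on division by g is 0. Divide f by g (g is monic, so eliminate the leading term of the running remainder at each step):
  leading term 2·x^4: subtract (2·x)·g(x) = 2·x^4 - 8·x^3 - 2·x^2 - 4·x, leaving 3·x^3 - 12·x^2 - 3·x - 6
  leading term 3·x^3: subtract (3)·g(x) = 3·x^3 - 12·x^2 - 3·x - 6, leaving 0
The remainder is 0, so f(x) = g(x) · h(x) with h(x) = 2·x + 3. Hence g | f, i.e. f ∈ (g).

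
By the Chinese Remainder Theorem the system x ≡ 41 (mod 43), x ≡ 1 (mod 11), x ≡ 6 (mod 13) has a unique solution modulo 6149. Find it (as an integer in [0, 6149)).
The moduli 43, 11, 13 are pairwise coprime, so by the CRT there is a unique solution mod 43·11·13 = 6149.
Solve by successive substitution. Start with x ≡ 41 (mod 43).
  Combine with x ≡ 1 (mod 11): write x = 41 + 43·t and require 41 + 43·t ≡ 1 (mod 11), i.e. 43·t ≡ 1 − 41 ≡ 4 (mod 11). Since 43^(−1) ≡ 10 (mod 11) (43 ≡ 10 (mod 11)), t ≡ 10·4 ≡ 7 (mod 11). So x ≡ 41 + 43·7 = 342 (mod 473).
  Combine with x ≡ 6 (mod 13): write x = 342 + 473·t and require 342 + 473·t ≡ 6 (mod 13), i.e. 473·t ≡ 6 − 342 ≡ 2 (mod 13). Since 473^(−1) ≡ 8 (mod 13) (473 ≡ 5 (mod 13)), t ≡ 8·2 ≡ 3 (mod 13). So x ≡ 342 + 473·3 = 1761 (mod 6149).
Unique solution in [0, 6149): x = 1761.

Final answer: x ≡ 1761 (mod 6149); the representative in [0, 6149) is 1761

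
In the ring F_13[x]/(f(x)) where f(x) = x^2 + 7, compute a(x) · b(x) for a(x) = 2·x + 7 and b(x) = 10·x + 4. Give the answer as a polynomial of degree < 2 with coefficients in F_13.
a · b ≡ 5 (mod f(x))

Multiply as integer polynomials: a · b = 20·x^2 + 78·x + 28. Reducing coefficients mod 13: a · b ≡ 7·x^2 + 2. Now divide by f(x) = x^2 + 7 in F_13[x], eliminating the leading term at each step:
  leading term 7·x^2: subtract (7)·f(x) = 7·x^2 + 10, leaving 5 (coefficients mod 13)
The degree is now < 2, so this is the remainder. Hence a · b ≡ 5 in F_13[x]/(f).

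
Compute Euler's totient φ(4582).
φ is multiplicative, with φ(p^e) = p^e − p^(e−1). Factorise 4582 = 2 · 29 · 79. Then
  φ(4582) = (2 − 1) · (29 − 1) · (79 − 1) = 1 · 28 · 78 = 2184.

Final answer: φ(4582) = 2184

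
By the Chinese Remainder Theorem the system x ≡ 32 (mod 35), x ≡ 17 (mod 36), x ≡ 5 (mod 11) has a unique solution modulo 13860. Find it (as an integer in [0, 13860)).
x ≡ 9377 (mod 13860); the representative in [0, 13860) is 9377

The moduli 35, 36, 11 are pairwise coprime, so by the CRT there is a unique solution mod 35·36·11 = 13860.
Solve by successive substitution. Start with x ≡ 32 (mod 35).
  Combine with x ≡ 17 (mod 36): write x = 32 + 35·t and require 32 + 35·t ≡ 17 (mod 36), i.e. 35·t ≡ 17 − 32 ≡ 21 (mod 36). Since 35^(−1) ≡ 35 (mod 36), t ≡ 35·21 ≡ 15 (mod 36). So x ≡ 32 + 35·15 = 557 (mod 1260).
  Combine with x ≡ 5 (mod 11): write x = 557 + 1260·t and require 557 + 1260·t ≡ 5 (mod 11), i.e. 1260·t ≡ 5 − 557 ≡ 9 (mod 11). Since 1260^(−1) ≡ 2 (mod 11) (1260 ≡ 6 (mod 11)), t ≡ 2·9 ≡ 7 (mod 11). So x ≡ 557 + 1260·7 = 9377 (mod 13860).
Unique solution in [0, 13860): x = 9377.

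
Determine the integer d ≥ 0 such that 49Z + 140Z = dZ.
(49, 140) = (7); d = 7

In the PID Z, (a, b) is generated by gcd(a, b). Compute gcd(140, 49) with the extended Euclidean algorithm, tracking rows (r, s, t) with s·140 + t·49 = r:
  row A: (140, 1, 0)   [1·140 + 0·49 = 140]
  row B: (49, 0, 1)   [0·140 + 1·49 = 49]
  140 = 2·49 + 42   → row C = row A − 2·row B = (42, 1, −2)   [check: 1·140 − 2·49 = 42]
  49 = 1·42 + 7   → row D = row B − 1·row C = (7, −1, 3)   [check: −1·140 + 3·49 = 7]
  42 = 6·7 + 0   → remainder 0, stop. gcd = 7 (last nonzero row D).
So gcd(49, 140) = 7, with Bézout identity −1·140 + 3·49 = 7. Containment (⊇): the Bézout identity exhibits 7 as an element of (49, 140), giving (7) ⊆ (49, 140). Containment (⊆): since 7 | 49 and 7 | 140 (49 = 7·7, 140 = 7·20), every Z-linear combination of 49 and 140 is divisible by 7, so (49, 140) ⊆ (7). Therefore (49, 140) = (7), d = 7.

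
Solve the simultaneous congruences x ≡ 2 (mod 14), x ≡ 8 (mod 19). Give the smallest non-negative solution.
x ≡ 198 (mod 266); the representative in [0, 266) is 198

The moduli 14, 19 are pairwise coprime, so by the CRT there is a unique solution mod 14·19 = 266.
Solve by successive substitution. Start with x ≡ 2 (mod 14).
  Combine with x ≡ 8 (mod 19): write x = 2 + 14·t and require 2 + 14·t ≡ 8 (mod 19), i.e. 14·t ≡ 8 − 2 ≡ 6 (mod 19). Since 14^(−1) ≡ 15 (mod 19), t ≡ 15·6 ≡ 14 (mod 19). So x ≡ 2 + 14·14 = 198 (mod 266).
Unique solution in [0, 266): x = 198.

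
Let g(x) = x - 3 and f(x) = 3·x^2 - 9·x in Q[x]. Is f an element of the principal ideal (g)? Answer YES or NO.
YES

In Q[x] the ideal (g) consists of all multiples of g, so f ∈ (g) iff g | f, i.e. iff the remainder of f on division by g is 0. Divide f by g (g is monic, so eliminate the leading term of the running remainder at each step):
  leading term 3·x^2: subtract (3·x)·g(x) = 3·x^2 - 9·x, leaving 0
The remainder is 0, so f(x) = g(x) · h(x) with h(x) = 3·x. Hence g | f, i.e. f ∈ (g).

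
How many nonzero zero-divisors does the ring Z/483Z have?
Z/483Z has 218 nonzero zero-divisors

In Z/483Z each nonzero element is either a unit (gcd with 483 is 1) or a zero-divisor (gcd > 1). The number of units is φ(483): factorise 483 = 3 · 7 · 23, so φ(483) = (3 − 1) · (7 − 1) · (23 − 1) = 2 · 6 · 22 = 264. The nonzero elements number 483 − 1 = 482. Hence the nonzero zero-divisors number 482 − 264 = 218.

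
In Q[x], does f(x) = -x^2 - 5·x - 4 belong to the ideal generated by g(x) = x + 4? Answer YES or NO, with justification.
YES

In Q[x] the ideal (g) consists of all multiples of g, so f ∈ (g) iff g | f, i.e. iff the remainder of f on division by g is 0. Divide f by g (g is monic, so eliminate the leading term of the running remainder at each step):
  leading term -x^2: subtract (-x)·g(x) = -x^2 - 4·x, leaving -x - 4
  leading term -x: subtract (-1)·g(x) = -x - 4, leaving 0
The remainder is 0, so f(x) = g(x) · h(x) with h(x) = -x - 1. Hence g | f, i.e. f ∈ (g).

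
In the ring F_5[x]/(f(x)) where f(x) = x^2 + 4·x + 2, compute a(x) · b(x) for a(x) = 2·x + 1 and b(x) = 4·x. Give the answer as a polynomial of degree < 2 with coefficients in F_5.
Multiply as integer polynomials: a · b = 8·x^2 + 4·x. Reducing coefficients mod 5: a · b ≡ 3·x^2 + 4·x. Now divide by f(x) = x^2 + 4·x + 2 in F_5[x], eliminating the leading term at each step:
  leading term 3·x^2: subtract (3)·f(x) = 3·x^2 + 2·x + 1, leaving 2·x + 4 (coefficients mod 5)
The degree is now < 2, so this is the remainder. Hence a · b ≡ 2·x + 4 in F_5[x]/(f).

Final answer: a · b ≡ 2·x + 4 (mod f(x))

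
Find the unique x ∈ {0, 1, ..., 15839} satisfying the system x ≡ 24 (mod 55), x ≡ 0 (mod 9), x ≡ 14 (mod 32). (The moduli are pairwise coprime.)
The moduli 55, 9, 32 are pairwise coprime, so by the CRT there is a unique solution mod 55·9·32 = 15840.
Solve by successive substitution. Start with x ≡ 24 (mod 55).
  Combine with x ≡ 0 (mod 9): write x = 24 + 55·t and require 24 + 55·t ≡ 0 (mod 9), i.e. 55·t ≡ 0 − 24 ≡ 3 (mod 9). Since 55^(−1) ≡ 1 (mod 9) (55 ≡ 1 (mod 9)), t ≡ 1·3 ≡ 3 (mod 9). So x ≡ 24 + 55·3 = 189 (mod 495).
  Combine with x ≡ 14 (mod 32): write x = 189 + 495·t and require 189 + 495·t ≡ 14 (mod 32), i.e. 495·t ≡ 14 − 189 ≡ 17 (mod 32). Since 495^(−1) ≡ 15 (mod 32) (495 ≡ 15 (mod 32)), t ≡ 15·17 ≡ 31 (mod 32). So x ≡ 189 + 495·31 = 15534 (mod 15840).
Unique solution in [0, 15840): x = 15534.

Final answer: x ≡ 15534 (mod 15840); the representative in [0, 15840) is 15534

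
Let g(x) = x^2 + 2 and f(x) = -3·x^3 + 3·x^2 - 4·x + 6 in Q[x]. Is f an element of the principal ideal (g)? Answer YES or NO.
In Q[x] the ideal (g) consists of all multiples of g, so f ∈ (g) iff g | f, i.e. iff the remainder of f on division by g is 0. Divide f by g (g is monic, so eliminate the leading term of the running remainder at each step):
  leading term -3·x^3: subtract (-3·x)·g(x) = -3·x^3 - 6·x, leaving 3·x^2 + 2·x + 6
  leading term 3·x^2: subtract (3)·g(x) = 3·x^2 + 6, leaving 2·x
The remainder r(x) = 2·x ≠ 0 (and deg r < deg g), so g ∤ f, i.e. f ∉ (g).

Final answer: NO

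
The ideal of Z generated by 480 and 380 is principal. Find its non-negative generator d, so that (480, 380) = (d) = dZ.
In the PID Z, (a, b) is generated by gcd(a, b). Compute gcd(480, 380) with the extended Euclidean algorithm, tracking rows (r, s, t) with s·480 + t·380 = r:
  row A: (480, 1, 0)   [1·480 + 0·380 = 480]
  row B: (380, 0, 1)   [0·480 + 1·380 = 380]
  480 = 1·380 + 100   → row C = row A − 1·row B = (100, 1, −1)   [check: 1·480 − 1·380 = 100]
  380 = 3·100 + 80   → row D = row B − 3·row C = (80, −3, 4)   [check: −3·480 + 4·380 = 80]
  100 = 1·80 + 20   → row E = row C − 1·row D = (20, 4, −5)   [check: 4·480 − 5·380 = 20]
  80 = 4·20 + 0   → remainder 0, stop. gcd = 20 (last nonzero row E).
So gcd(480, 380) = 20, with Bézout identity 4·480 − 5·380 = 20. Containment (⊇): the Bézout identity exhibits 20 as an element of (480, 380), giving (20) ⊆ (480, 380). Containment (⊆): since 20 | 480 and 20 | 380 (480 = 20·24, 380 = 20·19), every Z-linear combination of 480 and 380 is divisible by 20, so (480, 380) ⊆ (20). Therefore (480, 380) = (20), d = 20.

Final answer: (480, 380) = (20); d = 20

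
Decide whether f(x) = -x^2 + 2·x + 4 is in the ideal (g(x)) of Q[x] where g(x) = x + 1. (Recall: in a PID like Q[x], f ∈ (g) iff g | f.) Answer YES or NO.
In Q[x] the ideal (g) consists of all multiples of g, so f ∈ (g) iff g | f, i.e. iff the remainder of f on division by g is 0. Divide f by g (g is monic, so eliminate the leading term of the running remainder at each step):
  leading term -x^2: subtract (-x)·g(x) = -x^2 - x, leaving 3·x + 4
  leading term 3·x: subtract (3)·g(x) = 3·x + 3, leaving 1
The remainder r(x) = 1 ≠ 0 (and deg r < deg g), so g ∤ f, i.e. f ∉ (g).

Final answer: NO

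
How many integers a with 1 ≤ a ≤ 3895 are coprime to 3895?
2880

The number of a ∈ {1, ..., 3895} with gcd(a, 3895) = 1 is by definition Euler's totient φ(3895). φ is multiplicative, with φ(p^e) = p^e − p^(e−1). Factorise 3895 = 5 · 19 · 41. Then
  φ(3895) = (5 − 1) · (19 − 1) · (41 − 1) = 4 · 18 · 40 = 2880.
So there are 2880 such integers.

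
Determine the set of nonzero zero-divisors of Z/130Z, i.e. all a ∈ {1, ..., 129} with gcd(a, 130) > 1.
An element a ∈ Z/130Z (with a ≠ 0) is a zero-divisor iff gcd(a, 130) > 1 (because a is a unit precisely when gcd(a, n) = 1, and in Z/nZ every nonzero, non-unit element is a zero-divisor). Scan a = 1, ..., 129 and keep those with gcd(a, 130) > 1:
  gcd(2, 130) = 2, gcd(4, 130) = 2, gcd(5, 130) = 5, gcd(6, 130) = 2, gcd(8, 130) = 2, gcd(10, 130) = 10, gcd(12, 130) = 2, gcd(13, 130) = 13, gcd(14, 130) = 2, gcd(15, 130) = 5, gcd(16, 130) = 2, gcd(18, 130) = 2, gcd(20, 130) = 10, gcd(22, 130) = 2, gcd(24, 130) = 2, gcd(25, 130) = 5, gcd(26, 130) = 26, gcd(28, 130) = 2, gcd(30, 130) = 10, gcd(32, 130) = 2, gcd(34, 130) = 2, gcd(35, 130) = 5, gcd(36, 130) = 2, gcd(38, 130) = 2, gcd(39, 130) = 13, gcd(40, 130) = 10, gcd(42, 130) = 2, gcd(44, 130) = 2, gcd(45, 130) = 5, gcd(46, 130) = 2, gcd(48, 130) = 2, gcd(50, 130) = 10, gcd(52, 130) = 26, gcd(54, 130) = 2, gcd(55, 130) = 5, gcd(56, 130) = 2, gcd(58, 130) = 2, gcd(60, 130) = 10, gcd(62, 130) = 2, gcd(64, 130) = 2, gcd(65, 130) = 65, gcd(66, 130) = 2, gcd(68, 130) = 2, gcd(70, 130) = 10, gcd(72, 130) = 2, gcd(74, 130) = 2, gcd(75, 130) = 5, gcd(76, 130) = 2, gcd(78, 130) = 26, gcd(80, 130) = 10, gcd(82, 130) = 2, gcd(84, 130) = 2, gcd(85, 130) = 5, gcd(86, 130) = 2, gcd(88, 130) = 2, gcd(90, 130) = 10, gcd(91, 130) = 13, gcd(92, 130) = 2, gcd(94, 130) = 2, gcd(95, 130) = 5, gcd(96, 130) = 2, gcd(98, 130) = 2, gcd(100, 130) = 10, gcd(102, 130) = 2, gcd(104, 130) = 26, gcd(105, 130) = 5, gcd(106, 130) = 2, gcd(108, 130) = 2, gcd(110, 130) = 10, gcd(112, 130) = 2, gcd(114, 130) = 2, gcd(115, 130) = 5, gcd(116, 130) = 2, gcd(117, 130) = 13, gcd(118, 130) = 2, gcd(120, 130) = 10, gcd(122, 130) = 2, gcd(124, 130) = 2, gcd(125, 130) = 5, gcd(126, 130) = 2, gcd(128, 130) = 2.
All other a ∈ {1, ..., 129} have gcd(a, 130) = 1 and are units. So the nonzero zero-divisors are exactly the 81 values of a appearing in this scan.

Final answer: nonzero zero-divisors of Z/130Z = {2, 4, 5, 6, 8, 10, 12, 13, 14, 15, 16, 18, 20, 22, 24, 25, 26, 28, 30, 32, 34, 35, 36, 38, 39, 40, 42, 44, 45, 46, 48, 50, 52, 54, 55, 56, 58, 60, 62, 64, 65, 66, 68, 70, 72, 74, 75, 76, 78, 80, 82, 84, 85, 86, 88, 90, 91, 92, 94, 95, 96, 98, 100, 102, 104, 105, 106, 108, 110, 112, 114, 115, 116, 117, 118, 120, 122, 124, 125, 126, 128}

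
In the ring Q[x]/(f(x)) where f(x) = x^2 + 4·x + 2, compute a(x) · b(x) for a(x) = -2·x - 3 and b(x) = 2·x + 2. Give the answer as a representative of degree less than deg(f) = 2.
a · b ≡ 6·x + 2 (mod f(x))

First multiply in Q[x] without reducing: a · b = -4·x^2 - 10·x - 6. Now divide by f(x) = x^2 + 4·x + 2, eliminating the leading term at each step:
  leading term -4·x^2: subtract (-4)·f(x) = -4·x^2 - 16·x - 8, leaving 6·x + 2
The degree is now < 2, so this is the remainder. Hence a · b ≡ 6·x + 2 in Q[x]/(f).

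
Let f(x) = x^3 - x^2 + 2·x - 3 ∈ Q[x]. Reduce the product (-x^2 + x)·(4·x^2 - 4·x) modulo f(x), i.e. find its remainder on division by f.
First multiply in Q[x] without reducing: a · b = -4·x^4 + 8·x^3 - 4·x^2. Now divide by f(x) = x^3 - x^2 + 2·x - 3, eliminating the leading term at each step:
  leading term -4·x^4: subtract (-4·x)·f(x) = -4·x^4 + 4·x^3 - 8·x^2 + 12·x, leaving 4·x^3 + 4·x^2 - 12·x
  leading term 4·x^3: subtract (4)·f(x) = 4·x^3 - 4·x^2 + 8·x - 12, leaving 8·x^2 - 20·x + 12
The degree is now < 3, so this is the remainder. Hence a · b ≡ 8·x^2 - 20·x + 12 in Q[x]/(f).

Final answer: a · b ≡ 8·x^2 - 20·x + 12 (mod f(x))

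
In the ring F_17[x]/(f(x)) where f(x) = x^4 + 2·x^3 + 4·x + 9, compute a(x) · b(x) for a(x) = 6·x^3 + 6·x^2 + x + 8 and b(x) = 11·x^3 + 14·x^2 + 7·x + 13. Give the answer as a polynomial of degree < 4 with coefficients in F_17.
a · b ≡ 11·x^3 + 7·x^2 + 13·x + 11 (mod f(x))

Multiply as integer polynomials: a · b = 66·x^6 + 150·x^5 + 137·x^4 + 222·x^3 + 197·x^2 + 69·x + 104. Reducing coefficients mod 17: a · b ≡ 15·x^6 + 14·x^5 + x^4 + x^3 + 10·x^2 + x + 2. Now divide by f(x) = x^4 + 2·x^3 + 4·x + 9 in F_17[x], eliminating the leading term at each step:
  leading term 15·x^6: subtract (15·x^2)·f(x) = 15·x^6 + 13·x^5 + 9·x^3 + 16·x^2, leaving x^5 + x^4 + 9·x^3 + 11·x^2 + x + 2 (coefficients mod 17)
  leading term x^5: subtract (x)·f(x) = x^5 + 2·x^4 + 4·x^2 + 9·x, leaving 16·x^4 + 9·x^3 + 7·x^2 + 9·x + 2 (coefficients mod 17)
  leading term 16·x^4: subtract (16)·f(x) = 16·x^4 + 15·x^3 + 13·x + 8, leaving 11·x^3 + 7·x^2 + 13·x + 11 (coefficients mod 17)
The degree is now < 4, so this is the remainder. Hence a · b ≡ 11·x^3 + 7·x^2 + 13·x + 11 in F_17[x]/(f).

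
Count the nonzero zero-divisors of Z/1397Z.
Z/1397Z has 136 nonzero zero-divisors

In Z/1397Z each nonzero element is either a unit (gcd with 1397 is 1) or a zero-divisor (gcd > 1). The number of units is φ(1397): factorise 1397 = 11 · 127, so φ(1397) = (11 − 1) · (127 − 1) = 10 · 126 = 1260. The nonzero elements number 1397 − 1 = 1396. Hence the nonzero zero-divisors number 1396 − 1260 = 136.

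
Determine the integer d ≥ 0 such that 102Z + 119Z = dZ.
In the PID Z, (a, b) is generated by gcd(a, b). Compute gcd(119, 102) with the extended Euclidean algorithm, tracking rows (r, s, t) with s·119 + t·102 = r:
  row A: (119, 1, 0)   [1·119 + 0·102 = 119]
  row B: (102, 0, 1)   [0·119 + 1·102 = 102]
  119 = 1·102 + 17   → row C = row A − 1·row B = (17, 1, −1)   [check: 1·119 − 1·102 = 17]
  102 = 6·17 + 0   → remainder 0, stop. gcd = 17 (last nonzero row C).
So gcd(102, 119) = 17, with Bézout identity 1·119 − 1·102 = 17. Containment (⊇): the Bézout identity exhibits 17 as an element of (102, 119), giving (17) ⊆ (102, 119). Containment (⊆): since 17 | 102 and 17 | 119 (102 = 17·6, 119 = 17·7), every Z-linear combination of 102 and 119 is divisible by 17, so (102, 119) ⊆ (17). Therefore (102, 119) = (17), d = 17.

Final answer: (102, 119) = (17); d = 17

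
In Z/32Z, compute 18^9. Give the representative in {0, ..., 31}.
Use repeated squaring. Binary(9) = 1001. Walk through the bits of the exponent 9 left-to-right: at each bit after the leading one, square the running value, then multiply by 18 if the bit is 1 (always reducing mod 32):
  bit 1 = 1 (leading): start with 18.
  bit 2 = 0: square 18^2 = 324 ≡ 4 (mod 32).
  bit 3 = 0: square 4^2 = 16 (mod 32).
  bit 4 = 1: square 16^2 = 256 ≡ 0; bit is 1, so multiply 0·18 = 0 (mod 32).
Final value: 18^9 ≡ 0 (mod 32).

Final answer: 0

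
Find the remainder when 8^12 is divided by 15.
1

Use repeated squaring. Binary(12) = 1100. Walk through the bits of the exponent 12 left-to-right: at each bit after the leading one, square the running value, then multiply by 8 if the bit is 1 (always reducing mod 15):
  bit 1 = 1 (leading): start with 8.
  bit 2 = 1: square 8^2 = 64 ≡ 4; bit is 1, so multiply 4·8 = 32 ≡ 2 (mod 15).
  bit 3 = 0: square 2^2 = 4 (mod 15).
  bit 4 = 0: square 4^2 = 16 ≡ 1 (mod 15).
Final value: 8^12 ≡ 1 (mod 15).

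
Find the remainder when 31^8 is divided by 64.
Use repeated squaring. Binary(8) = 1000. Walk through the bits of the exponent 8 left-to-right: at each bit after the leading one, square the running value, then multiply by 31 if the bit is 1 (always reducing mod 64):
  bit 1 = 1 (leading): start with 31.
  bit 2 = 0: square 31^2 = 961 ≡ 1 (mod 64).
  bit 3 = 0: square 1^2 = 1 (mod 64).
  bit 4 = 0: square 1^2 = 1 (mod 64).
Final value: 31^8 ≡ 1 (mod 64).

Final answer: 1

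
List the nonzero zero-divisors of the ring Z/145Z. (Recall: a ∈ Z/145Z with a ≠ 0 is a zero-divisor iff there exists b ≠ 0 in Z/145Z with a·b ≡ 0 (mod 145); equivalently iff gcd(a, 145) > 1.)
An element a ∈ Z/145Z (with a ≠ 0) is a zero-divisor iff gcd(a, 145) > 1 (because a is a unit precisely when gcd(a, n) = 1, and in Z/nZ every nonzero, non-unit element is a zero-divisor). Scan a = 1, ..., 144 and keep those with gcd(a, 145) > 1:
  gcd(5, 145) = 5, gcd(10, 145) = 5, gcd(15, 145) = 5, gcd(20, 145) = 5, gcd(25, 145) = 5, gcd(29, 145) = 29, gcd(30, 145) = 5, gcd(35, 145) = 5, gcd(40, 145) = 5, gcd(45, 145) = 5, gcd(50, 145) = 5, gcd(55, 145) = 5, gcd(58, 145) = 29, gcd(60, 145) = 5, gcd(65, 145) = 5, gcd(70, 145) = 5, gcd(75, 145) = 5, gcd(80, 145) = 5, gcd(85, 145) = 5, gcd(87, 145) = 29, gcd(90, 145) = 5, gcd(95, 145) = 5, gcd(100, 145) = 5, gcd(105, 145) = 5, gcd(110, 145) = 5, gcd(115, 145) = 5, gcd(116, 145) = 29, gcd(120, 145) = 5, gcd(125, 145) = 5, gcd(130, 145) = 5, gcd(135, 145) = 5, gcd(140, 145) = 5.
All other a ∈ {1, ..., 144} have gcd(a, 145) = 1 and are units. So the nonzero zero-divisors are exactly the 32 values of a appearing in this scan.

Final answer: nonzero zero-divisors of Z/145Z = {5, 10, 15, 20, 25, 29, 30, 35, 40, 45, 50, 55, 58, 60, 65, 70, 75, 80, 85, 87, 90, 95, 100, 105, 110, 115, 116, 120, 125, 130, 135, 140}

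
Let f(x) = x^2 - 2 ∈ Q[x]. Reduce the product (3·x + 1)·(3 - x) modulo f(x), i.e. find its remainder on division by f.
First multiply in Q[x] without reducing: a · b = -3·x^2 + 8·x + 3. Now divide by f(x) = x^2 - 2, eliminating the leading term at each step:
  leading term -3·x^2: subtract (-3)·f(x) = 6 - 3·x^2, leaving 8·x - 3
The degree is now < 2, so this is the remainder. Hence a · b ≡ 8·x - 3 in Q[x]/(f).

Final answer: a · b ≡ 8·x - 3 (mod f(x))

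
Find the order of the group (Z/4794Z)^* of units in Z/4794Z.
|(Z/4794Z)^*| = 1472

(Z/4794Z)^* consists of the classes a with gcd(a, 4794) = 1, so its order is φ(4794). φ is multiplicative, with φ(p^e) = p^e − p^(e−1). Factorise 4794 = 2 · 3 · 17 · 47. Then
  φ(4794) = (2 − 1) · (3 − 1) · (17 − 1) · (47 − 1) = 1 · 2 · 16 · 46 = 1472.
Thus |(Z/4794Z)^*| = 1472.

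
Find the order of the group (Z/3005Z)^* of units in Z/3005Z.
|(Z/3005Z)^*| = 2400

(Z/3005Z)^* consists of the classes a with gcd(a, 3005) = 1, so its order is φ(3005). φ is multiplicative, with φ(p^e) = p^e − p^(e−1). Factorise 3005 = 5 · 601. Then
  φ(3005) = (5 − 1) · (601 − 1) = 4 · 600 = 2400.
Thus |(Z/3005Z)^*| = 2400.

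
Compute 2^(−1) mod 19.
Apply the extended Euclidean algorithm to (19, 2), tracking rows (r, s, t) with s·19 + t·2 = r. Each division r_prev = q·r_cur + r_new produces the new row as (previous row) − q·(current row):
  row A: (19, 1, 0)   [1·19 + 0·2 = 19]
  row B: (2, 0, 1)   [0·19 + 1·2 = 2]
  19 = 9·2 + 1   → row C = row A − 9·row B = (1, 1, −9)   [check: 1·19 − 9·2 = 1]
  2 = 2·1 + 0   → remainder 0, stop. gcd = 1 (last nonzero row C).
The gcd is 1, so 2 is invertible mod 19. The last nonzero row gives 1·19 − 9·2 = 1, so t = −9. So 2^(−1) ≡ −9 ≡ 10 (mod 19). Verify: 2 · 10 = 20 ≡ 1 (mod 19). ✓

Final answer: 2^(−1) ≡ 10 (mod 19)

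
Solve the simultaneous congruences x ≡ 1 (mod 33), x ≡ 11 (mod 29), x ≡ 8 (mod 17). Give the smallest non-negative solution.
The moduli 33, 29, 17 are pairwise coprime, so by the CRT there is a unique solution mod 33·29·17 = 16269.
Solve by successive substitution. Start with x ≡ 1 (mod 33).
  Combine with x ≡ 11 (mod 29): write x = 1 + 33·t and require 1 + 33·t ≡ 11 (mod 29), i.e. 33·t ≡ 11 − 1 ≡ 10 (mod 29). Since 33^(−1) ≡ 22 (mod 29) (33 ≡ 4 (mod 29)), t ≡ 22·10 ≡ 17 (mod 29). So x ≡ 1 + 33·17 = 562 (mod 957).
  Combine with x ≡ 8 (mod 17): write x = 562 + 957·t and require 562 + 957·t ≡ 8 (mod 17), i.e. 957·t ≡ 8 − 562 ≡ 7 (mod 17). Since 957^(−1) ≡ 7 (mod 17) (957 ≡ 5 (mod 17)), t ≡ 7·7 ≡ 15 (mod 17). So x ≡ 562 + 957·15 = 14917 (mod 16269).
Unique solution in [0, 16269): x = 14917.

Final answer: x ≡ 14917 (mod 16269); the representative in [0, 16269) is 14917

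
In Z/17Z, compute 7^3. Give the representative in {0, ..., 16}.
3

Use repeated squaring. Binary(3) = 11. Walk through the bits of the exponent 3 left-to-right: at each bit after the leading one, square the running value, then multiply by 7 if the bit is 1 (always reducing mod 17):
  bit 1 = 1 (leading): start with 7.
  bit 2 = 1: square 7^2 = 49 ≡ 15; bit is 1, so multiply 15·7 = 105 ≡ 3 (mod 17).
Final value: 7^3 ≡ 3 (mod 17).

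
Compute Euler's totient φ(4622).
φ is multiplicative, with φ(p^e) = p^e − p^(e−1). Factorise 4622 = 2 · 2311. Then
  φ(4622) = (2 − 1) · (2311 − 1) = 1 · 2310 = 2310.

Final answer: φ(4622) = 2310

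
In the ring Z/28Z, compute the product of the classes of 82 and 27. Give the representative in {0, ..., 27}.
Reduce the factors first: 82 ≡ 26 (mod 28), so 82 · 27 ≡ 26 · 27 (mod 28). 26 · 27 = 702. Dividing by 28: 702 = 25·28 + 2. So (82 · 27) mod 28 = 2.

Final answer: 2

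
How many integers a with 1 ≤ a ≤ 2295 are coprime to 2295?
The number of a ∈ {1, ..., 2295} with gcd(a, 2295) = 1 is by definition Euler's totient φ(2295). φ is multiplicative, with φ(p^e) = p^e − p^(e−1). Factorise 2295 = 3^3 · 5 · 17. Then
  φ(2295) = (3^3 − 3^2) · (5 − 1) · (17 − 1) = 18 · 4 · 16 = 1152.
So there are 1152 such integers.

Final answer: 1152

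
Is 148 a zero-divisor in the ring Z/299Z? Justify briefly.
gcd(148, 299) = 1, so 148 is a unit in Z/299Z (it has a multiplicative inverse). A unit cannot be a zero-divisor: if 148·b ≡ 0 then multiplying both sides by 148^(−1) gives b ≡ 0. So 148 is not a zero-divisor.

Final answer: NO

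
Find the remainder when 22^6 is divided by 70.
Use repeated squaring. Binary(6) = 110. Walk through the bits of the exponent 6 left-to-right: at each bit after the leading one, square the running value, then multiply by 22 if the bit is 1 (always reducing mod 70):
  bit 1 = 1 (leading): start with 22.
  bit 2 = 1: square 22^2 = 484 ≡ 64; bit is 1, so multiply 64·22 = 1408 ≡ 8 (mod 70).
  bit 3 = 0: square 8^2 = 64 (mod 70).
Final value: 22^6 ≡ 64 (mod 70).

Final answer: 64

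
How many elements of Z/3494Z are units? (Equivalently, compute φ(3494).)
An element a ∈ Z/3494Z is a unit iff gcd(a, 3494) = 1, so the number of units is φ(3494). φ is multiplicative, with φ(p^e) = p^e − p^(e−1). Factorise 3494 = 2 · 1747. Then
  φ(3494) = (2 − 1) · (1747 − 1) = 1 · 1746 = 1746.

Final answer: Z/3494Z has φ(3494) = 1746 units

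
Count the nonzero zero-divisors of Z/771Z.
Z/771Z has 258 nonzero zero-divisors

In Z/771Z each nonzero element is either a unit (gcd with 771 is 1) or a zero-divisor (gcd > 1). The number of units is φ(771): factorise 771 = 3 · 257, so φ(771) = (3 − 1) · (257 − 1) = 2 · 256 = 512. The nonzero elements number 771 − 1 = 770. Hence the nonzero zero-divisors number 770 − 512 = 258.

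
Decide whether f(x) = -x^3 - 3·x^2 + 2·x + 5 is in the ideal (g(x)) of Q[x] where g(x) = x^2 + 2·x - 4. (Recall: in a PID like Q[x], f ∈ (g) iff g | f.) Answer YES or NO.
In Q[x] the ideal (g) consists of all multiples of g, so f ∈ (g) iff g | f, i.e. iff the remainder of f on division by g is 0. Divide f by g (g is monic, so eliminate the leading term of the running remainder at each step):
  leading term -x^3: subtract (-x)·g(x) = -x^3 - 2·x^2 + 4·x, leaving -x^2 - 2·x + 5
  leading term -x^2: subtract (-1)·g(x) = -x^2 - 2·x + 4, leaving 1
The remainder r(x) = 1 ≠ 0 (and deg r < deg g), so g ∤ f, i.e. f ∉ (g).

Final answer: NO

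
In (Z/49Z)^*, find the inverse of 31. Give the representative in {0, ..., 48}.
Apply the extended Euclidean algorithm to (49, 31), tracking rows (r, s, t) with s·49 + t·31 = r. Each division r_prev = q·r_cur + r_new produces the new row as (previous row) − q·(current row):
  row A: (49, 1, 0)   [1·49 + 0·31 = 49]
  row B: (31, 0, 1)   [0·49 + 1·31 = 31]
  49 = 1·31 + 18   → row C = row A − 1·row B = (18, 1, −1)   [check: 1·49 − 1·31 = 18]
  31 = 1·18 + 13   → row D = row B − 1·row C = (13, −1, 2)   [check: −1·49 + 2·31 = 13]
  18 = 1·13 + 5   → row E = row C − 1·row D = (5, 2, −3)   [check: 2·49 − 3·31 = 5]
  13 = 2·5 + 3   → row F = row D − 2·row E = (3, −5, 8)   [check: −5·49 + 8·31 = 3]
  5 = 1·3 + 2   → row G = row E − 1·row F = (2, 7, −11)   [check: 7·49 − 11·31 = 2]
  3 = 1·2 + 1   → row H = row F − 1·row G = (1, −12, 19)   [check: −12·49 + 19·31 = 1]
  2 = 2·1 + 0   → remainder 0, stop. gcd = 1 (last nonzero row H).
The gcd is 1, so 31 is invertible mod 49. The last nonzero row gives −12·49 + 19·31 = 1, so t = 19. So 31^(−1) ≡ 19 (mod 49). Verify: 31 · 19 = 589 ≡ 1 (mod 49). ✓

Final answer: 31^(−1) ≡ 19 (mod 49)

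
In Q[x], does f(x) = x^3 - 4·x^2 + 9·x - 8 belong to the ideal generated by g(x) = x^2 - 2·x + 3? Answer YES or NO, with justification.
In Q[x] the ideal (g) consists of all multiples of g, so f ∈ (g) iff g | f, i.e. iff the remainder of f on division by g is 0. Divide f by g (g is monic, so eliminate the leading term of the running remainder at each step):
  leading term x^3: subtract (x)·g(x) = x^3 - 2·x^2 + 3·x, leaving -2·x^2 + 6·x - 8
  leading term -2·x^2: subtract (-2)·g(x) = -2·x^2 + 4·x - 6, leaving 2·x - 2
The remainder r(x) = 2·x - 2 ≠ 0 (and deg r < deg g), so g ∤ f, i.e. f ∉ (g).

Final answer: NO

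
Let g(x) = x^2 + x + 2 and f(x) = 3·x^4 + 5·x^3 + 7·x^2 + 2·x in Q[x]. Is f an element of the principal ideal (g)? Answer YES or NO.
In Q[x] the ideal (g) consists of all multiples of g, so f ∈ (g) iff g | f, i.e. iff the remainder of f on division by g is 0. Divide f by g (g is monic, so eliminate the leading term of the running remainder at each step):
  leading term 3·x^4: subtract (3·x^2)·g(x) = 3·x^4 + 3·x^3 + 6·x^2, leaving 2·x^3 + x^2 + 2·x
  leading term 2·x^3: subtract (2·x)·g(x) = 2·x^3 + 2·x^2 + 4·x, leaving -x^2 - 2·x
  leading term -x^2: subtract (-1)·g(x) = -x^2 - x - 2, leaving 2 - x
The remainder r(x) = 2 - x ≠ 0 (and deg r < deg g), so g ∤ f, i.e. f ∉ (g).

Final answer: NO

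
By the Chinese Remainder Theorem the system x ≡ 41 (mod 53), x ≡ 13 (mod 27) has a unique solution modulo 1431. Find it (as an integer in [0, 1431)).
x ≡ 94 (mod 1431); the representative in [0, 1431) is 94

The moduli 53, 27 are pairwise coprime, so by the CRT there is a unique solution mod 53·27 = 1431.
Solve by successive substitution. Start with x ≡ 41 (mod 53).
  Combine with x ≡ 13 (mod 27): write x = 41 + 53·t and require 41 + 53·t ≡ 13 (mod 27), i.e. 53·t ≡ 13 − 41 ≡ 26 (mod 27). Since 53^(−1) ≡ 26 (mod 27) (53 ≡ 26 (mod 27)), t ≡ 26·26 ≡ 1 (mod 27). So x ≡ 41 + 53·1 = 94 (mod 1431).
Unique solution in [0, 1431): x = 94.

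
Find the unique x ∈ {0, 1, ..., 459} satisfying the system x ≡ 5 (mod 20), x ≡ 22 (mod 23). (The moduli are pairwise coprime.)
x ≡ 45 (mod 460); the representative in [0, 460) is 45

The moduli 20, 23 are pairwise coprime, so by the CRT there is a unique solution mod 20·23 = 460.
Solve by successive substitution. Start with x ≡ 5 (mod 20).
  Combine with x ≡ 22 (mod 23): write x = 5 + 20·t and require 5 + 20·t ≡ 22 (mod 23), i.e. 20·t ≡ 22 − 5 ≡ 17 (mod 23). Since 20^(−1) ≡ 15 (mod 23), t ≡ 15·17 ≡ 2 (mod 23). So x ≡ 5 + 20·2 = 45 (mod 460).
Unique solution in [0, 460): x = 45.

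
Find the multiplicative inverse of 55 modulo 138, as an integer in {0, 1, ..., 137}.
55^(−1) ≡ 133 (mod 138)

Apply the extended Euclidean algorithm to (138, 55), tracking rows (r, s, t) with s·138 + t·55 = r. Each division r_prev = q·r_cur + r_new produces the new row as (previous row) − q·(current row):
  row A: (138, 1, 0)   [1·138 + 0·55 = 138]
  row B: (55, 0, 1)   [0·138 + 1·55 = 55]
  138 = 2·55 + 28   → row C = row A − 2·row B = (28, 1, −2)   [check: 1·138 − 2·55 = 28]
  55 = 1·28 + 27   → row D = row B − 1·row C = (27, −1, 3)   [check: −1·138 + 3·55 = 27]
  28 = 1·27 + 1   → row E = row C − 1·row D = (1, 2, −5)   [check: 2·138 − 5·55 = 1]
  27 = 27·1 + 0   → remainder 0, stop. gcd = 1 (last nonzero row E).
The gcd is 1, so 55 is invertible mod 138. The last nonzero row gives 2·138 − 5·55 = 1, so t = −5. So 55^(−1) ≡ −5 ≡ 133 (mod 138). Verify: 55 · 133 = 7315 ≡ 1 (mod 138). ✓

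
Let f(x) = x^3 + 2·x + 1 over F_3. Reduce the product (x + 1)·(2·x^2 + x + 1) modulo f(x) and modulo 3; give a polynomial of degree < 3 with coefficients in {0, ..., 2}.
Multiply as integer polynomials: a · b = 2·x^3 + 3·x^2 + 2·x + 1. Reducing coefficients mod 3: a · b ≡ 2·x^3 + 2·x + 1. Now divide by f(x) = x^3 + 2·x + 1 in F_3[x], eliminating the leading term at each step:
  leading term 2·x^3: subtract (2)·f(x) = 2·x^3 + x + 2, leaving x + 2 (coefficients mod 3)
The degree is now < 3, so this is the remainder. Hence a · b ≡ x + 2 in F_3[x]/(f).

Final answer: a · b ≡ x + 2 (mod f(x))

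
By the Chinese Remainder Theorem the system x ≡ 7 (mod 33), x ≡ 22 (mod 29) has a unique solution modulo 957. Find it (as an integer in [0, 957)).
x ≡ 370 (mod 957); the representative in [0, 957) is 370

The moduli 33, 29 are pairwise coprime, so by the CRT there is a unique solution mod 33·29 = 957.
Solve by successive substitution. Start with x ≡ 7 (mod 33).
  Combine with x ≡ 22 (mod 29): write x = 7 + 33·t and require 7 + 33·t ≡ 22 (mod 29), i.e. 33·t ≡ 22 − 7 ≡ 15 (mod 29). Since 33^(−1) ≡ 22 (mod 29) (33 ≡ 4 (mod 29)), t ≡ 22·15 ≡ 11 (mod 29). So x ≡ 7 + 33·11 = 370 (mod 957).
Unique solution in [0, 957): x = 370.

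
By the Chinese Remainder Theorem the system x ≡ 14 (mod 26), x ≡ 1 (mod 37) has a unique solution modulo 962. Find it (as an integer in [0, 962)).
The moduli 26, 37 are pairwise coprime, so by the CRT there is a unique solution mod 26·37 = 962.
Solve by successive substitution. Start with x ≡ 14 (mod 26).
  Combine with x ≡ 1 (mod 37): write x = 14 + 26·t and require 14 + 26·t ≡ 1 (mod 37), i.e. 26·t ≡ 1 − 14 ≡ 24 (mod 37). Since 26^(−1) ≡ 10 (mod 37), t ≡ 10·24 ≡ 18 (mod 37). So x ≡ 14 + 26·18 = 482 (mod 962).
Unique solution in [0, 962): x = 482.

Final answer: x ≡ 482 (mod 962); the representative in [0, 962) is 482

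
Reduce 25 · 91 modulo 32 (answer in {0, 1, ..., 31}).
3

Reduce the factors first: 91 ≡ 27 (mod 32), so 25 · 91 ≡ 25 · 27 (mod 32). 25 · 27 = 675. Dividing by 32: 675 = 21·32 + 3. So (25 · 91) mod 32 = 3.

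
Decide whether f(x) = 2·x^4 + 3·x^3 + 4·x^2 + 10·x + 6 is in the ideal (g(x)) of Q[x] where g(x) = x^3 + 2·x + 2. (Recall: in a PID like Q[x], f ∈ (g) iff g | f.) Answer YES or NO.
In Q[x] the ideal (g) consists of all multiples of g, so f ∈ (g) iff g | f, i.e. iff the remainder of f on division by g is 0. Divide f by g (g is monic, so eliminate the leading term of the running remainder at each step):
  leading term 2·x^4: subtract (2·x)·g(x) = 2·x^4 + 4·x^2 + 4·x, leaving 3·x^3 + 6·x + 6
  leading term 3·x^3: subtract (3)·g(x) = 3·x^3 + 6·x + 6, leaving 0
The remainder is 0, so f(x) = g(x) · h(x) with h(x) = 2·x + 3. Hence g | f, i.e. f ∈ (g).

Final answer: YES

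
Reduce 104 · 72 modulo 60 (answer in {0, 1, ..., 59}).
Reduce the factors first: 104 ≡ 44, 72 ≡ 12 (mod 60), so 104 · 72 ≡ 44 · 12 (mod 60). 44 · 12 = 528. Dividing by 60: 528 = 8·60 + 48. So (104 · 72) mod 60 = 48.

Final answer: 48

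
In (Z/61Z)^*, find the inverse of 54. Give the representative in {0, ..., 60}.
54^(−1) ≡ 26 (mod 61)

Apply the extended Euclidean algorithm to (61, 54), tracking rows (r, s, t) with s·61 + t·54 = r. Each division r_prev = q·r_cur + r_new produces the new row as (previous row) − q·(current row):
  row A: (61, 1, 0)   [1·61 + 0·54 = 61]
  row B: (54, 0, 1)   [0·61 + 1·54 = 54]
  61 = 1·54 + 7   → row C = row A − 1·row B = (7, 1, −1)   [check: 1·61 − 1·54 = 7]
  54 = 7·7 + 5   → row D = row B − 7·row C = (5, −7, 8)   [check: −7·61 + 8·54 = 5]
  7 = 1·5 + 2   → row E = row C − 1·row D = (2, 8, −9)   [check: 8·61 − 9·54 = 2]
  5 = 2·2 + 1   → row F = row D − 2·row E = (1, −23, 26)   [check: −23·61 + 26·54 = 1]
  2 = 2·1 + 0   → remainder 0, stop. gcd = 1 (last nonzero row F).
The gcd is 1, so 54 is invertible mod 61. The last nonzero row gives −23·61 + 26·54 = 1, so t = 26. So 54^(−1) ≡ 26 (mod 61). Verify: 54 · 26 = 1404 ≡ 1 (mod 61). ✓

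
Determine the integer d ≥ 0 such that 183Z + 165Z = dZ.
(183, 165) = (3); d = 3

In the PID Z, (a, b) is generated by gcd(a, b). Compute gcd(183, 165) with the extended Euclidean algorithm, tracking rows (r, s, t) with s·183 + t·165 = r:
  row A: (183, 1, 0)   [1·183 + 0·165 = 183]
  row B: (165, 0, 1)   [0·183 + 1·165 = 165]
  183 = 1·165 + 18   → row C = row A − 1·row B = (18, 1, −1)   [check: 1·183 − 1·165 = 18]
  165 = 9·18 + 3   → row D = row B − 9·row C = (3, −9, 10)   [check: −9·183 + 10·165 = 3]
  18 = 6·3 + 0   → remainder 0, stop. gcd = 3 (last nonzero row D).
So gcd(183, 165) = 3, with Bézout identity −9·183 + 10·165 = 3. Containment (⊇): the Bézout identity exhibits 3 as an element of (183, 165), giving (3) ⊆ (183, 165). Containment (⊆): since 3 | 183 and 3 | 165 (183 = 3·61, 165 = 3·55), every Z-linear combination of 183 and 165 is divisible by 3, so (183, 165) ⊆ (3). Therefore (183, 165) = (3), d = 3.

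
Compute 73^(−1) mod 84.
Apply the extended Euclidean algorithm to (84, 73), tracking rows (r, s, t) with s·84 + t·73 = r. Each division r_prev = q·r_cur + r_new produces the new row as (previous row) − q·(current row):
  row A: (84, 1, 0)   [1·84 + 0·73 = 84]
  row B: (73, 0, 1)   [0·84 + 1·73 = 73]
  84 = 1·73 + 11   → row C = row A − 1·row B = (11, 1, −1)   [check: 1·84 − 1·73 = 11]
  73 = 6·11 + 7   → row D = row B − 6·row C = (7, −6, 7)   [check: −6·84 + 7·73 = 7]
  11 = 1·7 + 4   → row E = row C − 1·row D = (4, 7, −8)   [check: 7·84 − 8·73 = 4]
  7 = 1·4 + 3   → row F = row D − 1·row E = (3, −13, 15)   [check: −13·84 + 15·73 = 3]
  4 = 1·3 + 1   → row G = row E − 1·row F = (1, 20, −23)   [check: 20·84 − 23·73 = 1]
  3 = 3·1 + 0   → remainder 0, stop. gcd = 1 (last nonzero row G).
The gcd is 1, so 73 is invertible mod 84. The last nonzero row gives 20·84 − 23·73 = 1, so t = −23. So 73^(−1) ≡ −23 ≡ 61 (mod 84). Verify: 73 · 61 = 4453 ≡ 1 (mod 84). ✓

Final answer: 73^(−1) ≡ 61 (mod 84)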